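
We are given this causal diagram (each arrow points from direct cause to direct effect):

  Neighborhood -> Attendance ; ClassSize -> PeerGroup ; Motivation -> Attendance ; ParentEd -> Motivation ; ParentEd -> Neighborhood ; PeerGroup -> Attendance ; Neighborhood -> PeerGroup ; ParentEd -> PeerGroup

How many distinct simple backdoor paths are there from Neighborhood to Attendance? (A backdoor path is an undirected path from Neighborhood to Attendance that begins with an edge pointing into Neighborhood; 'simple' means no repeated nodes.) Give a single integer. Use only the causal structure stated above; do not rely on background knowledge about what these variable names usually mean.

A backdoor path from Neighborhood to Attendance is any simple undirected path whose first edge points into Neighborhood (i.e. leaves Neighborhood via a parent).
Parents of Neighborhood: {ParentEd}.
Enumerating:
  P1: Neighborhood <- ParentEd -> Motivation -> Attendance
  P2: Neighborhood <- ParentEd -> PeerGroup -> Attendance
That exhausts the simple backdoor paths. Count: 2.

2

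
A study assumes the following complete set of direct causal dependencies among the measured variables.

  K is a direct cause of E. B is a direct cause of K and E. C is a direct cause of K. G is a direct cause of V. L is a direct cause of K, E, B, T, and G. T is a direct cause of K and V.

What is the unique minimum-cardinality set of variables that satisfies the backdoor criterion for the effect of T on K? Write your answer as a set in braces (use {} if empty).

Variables eligible for adjustment (non-descendants of T, excluding T and K): {B, C, G, L}.
Backdoor paths from T to K:
  P1: T <- L -> B -> K
  P2: T <- L -> B -> E <- K
  P3: T <- L -> K
  P4: T <- L -> E <- B -> K
  P5: T <- L -> E <- K
The empty set is not sufficient: P1 (T <- L -> B -> K) has no collider blocking it and no conditioned non-collider, so it is open.
Try {L}:
  P1: blocked at fork node L ∈ conditioning set.
  P2: blocked at fork node L ∈ conditioning set.
  P3: blocked at fork node L ∈ conditioning set.
  P4: blocked at fork node L ∈ conditioning set.
  P5: blocked at fork node L ∈ conditioning set.
{L} contains no descendant of T and blocks every backdoor path.
No other singleton works — e.g. {C} leaves P1 open — so {L} is the unique smallest valid adjustment set.

{L}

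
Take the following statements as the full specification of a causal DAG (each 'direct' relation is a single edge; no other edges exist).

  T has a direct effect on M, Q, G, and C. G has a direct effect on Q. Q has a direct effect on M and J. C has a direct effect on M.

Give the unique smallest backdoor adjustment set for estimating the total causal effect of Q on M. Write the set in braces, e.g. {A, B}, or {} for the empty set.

Variables eligible for adjustment (non-descendants of Q, excluding Q and M): {C, G, T}.
Backdoor paths from Q to M:
  P1: Q <- T -> C -> M
  P2: Q <- T -> M
  P3: Q <- G <- T -> C -> M
  P4: Q <- G <- T -> M
The empty set is not sufficient: P1 (Q <- T -> C -> M) has no collider blocking it and no conditioned non-collider, so it is open.
Try {T}:
  P1: blocked at fork node T ∈ conditioning set.
  P2: blocked at fork node T ∈ conditioning set.
  P3: blocked at fork node T ∈ conditioning set.
  P4: blocked at fork node T ∈ conditioning set.
{T} contains no descendant of Q and blocks every backdoor path.
No other singleton works — e.g. {C} leaves P2 open — so {T} is the unique smallest valid adjustment set.

{T}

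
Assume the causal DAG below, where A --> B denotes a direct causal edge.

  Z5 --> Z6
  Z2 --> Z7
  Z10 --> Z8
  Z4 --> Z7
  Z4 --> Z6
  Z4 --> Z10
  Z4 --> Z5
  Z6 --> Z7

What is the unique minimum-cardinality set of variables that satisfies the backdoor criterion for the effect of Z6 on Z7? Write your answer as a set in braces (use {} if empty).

{Z4}

Variables eligible for adjustment (non-descendants of Z6, excluding Z6 and Z7): {Z10, Z2, Z4, Z5, Z8}.
Backdoor paths from Z6 to Z7:
  P1: Z6 <- Z4 -> Z7
  P2: Z6 <- Z5 <- Z4 -> Z7
The empty set is not sufficient: P1 (Z6 <- Z4 -> Z7) has no collider blocking it and no conditioned non-collider, so it is open.
Try {Z4}:
  P1: blocked at fork node Z4 ∈ conditioning set.
  P2: blocked at fork node Z4 ∈ conditioning set.
{Z4} contains no descendant of Z6 and blocks every backdoor path.
No other singleton works — e.g. {Z5} leaves P1 open — so {Z4} is the unique smallest valid adjustment set.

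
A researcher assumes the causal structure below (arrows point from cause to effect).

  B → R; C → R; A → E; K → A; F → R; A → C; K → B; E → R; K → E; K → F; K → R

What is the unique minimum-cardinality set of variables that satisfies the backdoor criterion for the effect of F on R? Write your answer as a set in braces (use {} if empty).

Variables eligible for adjustment (non-descendants of F, excluding F and R): {A, B, C, E, K}.
Backdoor paths from F to R:
  P1: F <- K -> A -> E -> R
  P2: F <- K -> A -> C -> R
  P3: F <- K -> E <- A -> C -> R
  P4: F <- K -> E -> R
  P5: F <- K -> B -> R
  P6: F <- K -> R
The empty set is not sufficient: P1 (F <- K -> A -> E -> R) has no collider blocking it and no conditioned non-collider, so it is open.
Try {K}:
  P1: blocked at fork node K ∈ conditioning set.
  P2: blocked at fork node K ∈ conditioning set.
  P3: blocked at fork node K ∈ conditioning set.
  P4: blocked at fork node K ∈ conditioning set.
  P5: blocked at fork node K ∈ conditioning set.
  P6: blocked at fork node K ∈ conditioning set.
{K} contains no descendant of F and blocks every backdoor path.
No other singleton works — e.g. {A} leaves P4 open — so {K} is the unique smallest valid adjustment set.

{K}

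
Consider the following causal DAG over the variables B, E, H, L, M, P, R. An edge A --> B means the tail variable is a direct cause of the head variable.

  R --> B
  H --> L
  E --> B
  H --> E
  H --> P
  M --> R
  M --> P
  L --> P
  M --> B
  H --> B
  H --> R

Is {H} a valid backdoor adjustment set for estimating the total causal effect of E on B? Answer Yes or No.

Backdoor paths from E to B (paths whose first edge points into E):
  P1: E <- H -> R <- M -> B
  P2: E <- H -> R -> B
  P3: E <- H -> B
  P4: E <- H -> L -> P <- M -> R -> B
  P5: E <- H -> L -> P <- M -> B
  P6: E <- H -> P <- M -> R -> B
  P7: E <- H -> P <- M -> B
Condition 1 (no descendant of E in the set): holds — descendants of E are {B}; none are in {H}.
Condition 2 (every backdoor path blocked by {H}):
  P1: blocked at fork node H ∈ conditioning set.
  P2: blocked at fork node H ∈ conditioning set.
  P3: blocked at fork node H ∈ conditioning set.
  P4: blocked at fork node H ∈ conditioning set.
  P5: blocked at fork node H ∈ conditioning set.
  P6: blocked at fork node H ∈ conditioning set.
  P7: blocked at fork node H ∈ conditioning set.
{H} satisfies the backdoor criterion.

Yes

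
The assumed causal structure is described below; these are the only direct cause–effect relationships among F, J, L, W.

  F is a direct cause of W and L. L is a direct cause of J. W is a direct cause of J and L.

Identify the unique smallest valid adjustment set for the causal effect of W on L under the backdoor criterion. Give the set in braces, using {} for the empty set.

{F}

Variables eligible for adjustment (non-descendants of W, excluding W and L): {F}.
Backdoor paths from W to L:
  P1: W <- F -> L
The empty set is not sufficient: P1 (W <- F -> L) has no collider blocking it and no conditioned non-collider, so it is open.
Try {F}:
  P1: blocked at fork node F ∈ conditioning set.
{F} contains no descendant of W and blocks every backdoor path.
{F} is the unique smallest valid adjustment set.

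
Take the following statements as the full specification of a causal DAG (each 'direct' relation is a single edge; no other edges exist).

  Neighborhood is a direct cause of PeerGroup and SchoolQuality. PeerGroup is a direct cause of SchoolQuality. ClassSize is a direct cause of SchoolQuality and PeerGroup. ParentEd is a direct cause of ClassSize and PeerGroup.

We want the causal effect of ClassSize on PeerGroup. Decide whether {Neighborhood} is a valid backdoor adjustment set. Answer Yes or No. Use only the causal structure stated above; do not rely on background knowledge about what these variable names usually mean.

No

Backdoor paths from ClassSize to PeerGroup (paths whose first edge points into ClassSize):
  P1: ClassSize <- ParentEd -> PeerGroup
Condition 1 (no descendant of ClassSize in the set): holds — descendants of ClassSize are {PeerGroup, SchoolQuality}; none are in {Neighborhood}.
Condition 2 (every backdoor path blocked by {Neighborhood}):
  P1: open — no interior node is in the conditioning set.
{Neighborhood} does not satisfy the backdoor criterion.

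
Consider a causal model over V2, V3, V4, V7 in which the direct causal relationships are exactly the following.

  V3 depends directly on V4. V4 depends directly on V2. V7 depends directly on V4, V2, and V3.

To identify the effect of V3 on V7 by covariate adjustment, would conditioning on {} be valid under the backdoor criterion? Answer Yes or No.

No

Backdoor paths from V3 to V7 (paths whose first edge points into V3):
  P1: V3 <- V4 <- V2 -> V7
  P2: V3 <- V4 -> V7
Condition 1 (no descendant of V3 in the set): holds — descendants of V3 are {V7}; none are in {}.
Condition 2 (every backdoor path blocked by {}):
  P1: open — no interior node is in the conditioning set.
  P2: open — no interior node is in the conditioning set.
{} does not satisfy the backdoor criterion.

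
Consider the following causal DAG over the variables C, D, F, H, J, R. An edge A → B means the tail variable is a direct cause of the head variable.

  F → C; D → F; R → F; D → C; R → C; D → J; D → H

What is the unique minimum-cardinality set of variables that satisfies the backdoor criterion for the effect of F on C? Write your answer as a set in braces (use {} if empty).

Variables eligible for adjustment (non-descendants of F, excluding F and C): {D, H, J, R}.
Backdoor paths from F to C:
  P1: F <- D -> C
  P2: F <- R -> C
The empty set is not sufficient: P1 (F <- D -> C) has no collider blocking it and no conditioned non-collider, so it is open.
Try {D, R}:
  P1: blocked at fork node D ∈ conditioning set.
  P2: blocked at fork node R ∈ conditioning set.
{D, R} contains no descendant of F and blocks every backdoor path.
Every element of {D, R} is needed (dropping D leaves P1 open; dropping R leaves P2 open), so no proper subset is valid.
Among all size-2 subsets of the eligible variables, only {D, R} blocks every backdoor path, so it is the unique smallest valid adjustment set.

{D, R}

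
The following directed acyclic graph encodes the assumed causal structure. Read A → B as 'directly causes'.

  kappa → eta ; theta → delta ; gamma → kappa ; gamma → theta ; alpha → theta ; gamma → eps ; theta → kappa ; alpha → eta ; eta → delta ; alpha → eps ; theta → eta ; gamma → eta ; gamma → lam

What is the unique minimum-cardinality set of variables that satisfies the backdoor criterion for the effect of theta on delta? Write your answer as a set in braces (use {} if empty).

Variables eligible for adjustment (non-descendants of theta, excluding theta and delta): {alpha, eps, gamma, lam}.
Backdoor paths from theta to delta:
  P1: theta <- gamma -> eps <- alpha -> eta -> delta
  P2: theta <- gamma -> kappa -> eta -> delta
  P3: theta <- gamma -> eta -> delta
  P4: theta <- alpha -> eps <- gamma -> kappa -> eta -> delta
  P5: theta <- alpha -> eps <- gamma -> eta -> delta
  P6: theta <- alpha -> eta -> delta
The empty set is not sufficient: P2 (theta <- gamma -> kappa -> eta -> delta) has no collider blocking it and no conditioned non-collider, so it is open.
Try {alpha, gamma}:
  P1: blocked at fork node gamma ∈ conditioning set.
  P2: blocked at fork node gamma ∈ conditioning set.
  P3: blocked at fork node gamma ∈ conditioning set.
  P4: blocked at fork node alpha ∈ conditioning set.
  P5: blocked at fork node alpha ∈ conditioning set.
  P6: blocked at fork node alpha ∈ conditioning set.
{alpha, gamma} contains no descendant of theta and blocks every backdoor path.
Every element of {alpha, gamma} is needed (dropping alpha leaves P6 open; dropping gamma leaves P2 open), so no proper subset is valid.
Among all size-2 subsets of the eligible variables, only {alpha, gamma} blocks every backdoor path, so it is the unique smallest valid adjustment set.

{alpha, gamma}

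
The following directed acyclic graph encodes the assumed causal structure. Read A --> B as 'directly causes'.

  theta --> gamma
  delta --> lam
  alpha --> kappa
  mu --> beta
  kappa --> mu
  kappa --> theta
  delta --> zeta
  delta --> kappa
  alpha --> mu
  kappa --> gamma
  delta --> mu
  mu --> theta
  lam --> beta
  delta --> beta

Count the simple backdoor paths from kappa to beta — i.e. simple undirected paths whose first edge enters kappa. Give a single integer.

A backdoor path from kappa to beta is any simple undirected path whose first edge points into kappa (i.e. leaves kappa via a parent).
Parents of kappa: {alpha, delta}.
Enumerating:
  P1: kappa <- delta -> mu -> beta
  P2: kappa <- delta -> lam -> beta
  P3: kappa <- delta -> beta
  P4: kappa <- alpha -> mu <- delta -> lam -> beta
  P5: kappa <- alpha -> mu <- delta -> beta
  P6: kappa <- alpha -> mu -> beta
That exhausts the simple backdoor paths. Count: 6.

6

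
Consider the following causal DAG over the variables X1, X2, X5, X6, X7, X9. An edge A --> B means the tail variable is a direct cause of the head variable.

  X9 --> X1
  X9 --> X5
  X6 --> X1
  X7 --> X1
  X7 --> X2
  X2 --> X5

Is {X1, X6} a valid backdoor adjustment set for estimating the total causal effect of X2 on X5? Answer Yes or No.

No

Backdoor paths from X2 to X5 (paths whose first edge points into X2):
  P1: X2 <- X7 -> X1 <- X9 -> X5
Condition 1 (no descendant of X2 in the set): holds — descendants of X2 are {X5}; none are in {X1, X6}.
Condition 2 (every backdoor path blocked by {X1, X6}):
  P1: open — collider(s) X1 are conditioned on (or have a conditioned descendant) and no non-collider on the path is in the set.
{X1, X6} does not satisfy the backdoor criterion.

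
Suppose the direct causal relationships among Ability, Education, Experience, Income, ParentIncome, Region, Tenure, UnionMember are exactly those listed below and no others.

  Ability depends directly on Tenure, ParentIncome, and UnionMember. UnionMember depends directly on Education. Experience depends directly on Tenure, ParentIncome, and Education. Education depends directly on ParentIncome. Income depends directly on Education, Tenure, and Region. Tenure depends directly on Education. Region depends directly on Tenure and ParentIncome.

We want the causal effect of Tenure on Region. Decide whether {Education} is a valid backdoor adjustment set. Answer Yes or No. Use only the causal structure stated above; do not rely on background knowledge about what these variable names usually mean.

Backdoor paths from Tenure to Region (paths whose first edge points into Tenure):
  P1: Tenure <- Education <- ParentIncome -> Region
  P2: Tenure <- Education -> UnionMember -> Ability <- ParentIncome -> Region
  P3: Tenure <- Education -> Experience <- ParentIncome -> Region
  P4: Tenure <- Education -> Income <- Region
Condition 1 (no descendant of Tenure in the set): holds — descendants of Tenure are {Ability, Experience, Income, Region}; none are in {Education}.
Condition 2 (every backdoor path blocked by {Education}):
  P1: blocked at chain node Education ∈ conditioning set.
  P2: blocked at fork node Education ∈ conditioning set.
  P3: blocked at fork node Education ∈ conditioning set.
  P4: blocked at fork node Education ∈ conditioning set.
{Education} satisfies the backdoor criterion.

Yes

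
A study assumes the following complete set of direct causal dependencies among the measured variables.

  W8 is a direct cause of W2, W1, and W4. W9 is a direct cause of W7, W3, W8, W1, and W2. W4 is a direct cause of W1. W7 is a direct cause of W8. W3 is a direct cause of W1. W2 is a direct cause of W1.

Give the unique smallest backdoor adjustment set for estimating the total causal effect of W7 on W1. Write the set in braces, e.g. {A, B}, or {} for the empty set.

Variables eligible for adjustment (non-descendants of W7, excluding W7 and W1): {W3, W9}.
Backdoor paths from W7 to W1:
  P1: W7 <- W9 -> W8 -> W4 -> W1
  P2: W7 <- W9 -> W8 -> W2 -> W1
  P3: W7 <- W9 -> W8 -> W1
  P4: W7 <- W9 -> W3 -> W1
  P5: W7 <- W9 -> W2 <- W8 -> W4 -> W1
  P6: W7 <- W9 -> W2 <- W8 -> W1
  P7: W7 <- W9 -> W2 -> W1
  P8: W7 <- W9 -> W1
The empty set is not sufficient: P1 (W7 <- W9 -> W8 -> W4 -> W1) has no collider blocking it and no conditioned non-collider, so it is open.
Try {W9}:
  P1: blocked at fork node W9 ∈ conditioning set.
  P2: blocked at fork node W9 ∈ conditioning set.
  P3: blocked at fork node W9 ∈ conditioning set.
  P4: blocked at fork node W9 ∈ conditioning set.
  P5: blocked at fork node W9 ∈ conditioning set.
  P6: blocked at fork node W9 ∈ conditioning set.
  P7: blocked at fork node W9 ∈ conditioning set.
  P8: blocked at fork node W9 ∈ conditioning set.
{W9} contains no descendant of W7 and blocks every backdoor path.
No other singleton works — e.g. {W3} leaves P1 open — so {W9} is the unique smallest valid adjustment set.

{W9}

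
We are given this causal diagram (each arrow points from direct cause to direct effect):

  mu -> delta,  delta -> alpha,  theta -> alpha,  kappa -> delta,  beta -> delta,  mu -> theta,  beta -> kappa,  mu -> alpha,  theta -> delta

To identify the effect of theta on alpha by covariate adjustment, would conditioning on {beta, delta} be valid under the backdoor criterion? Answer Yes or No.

No

Backdoor paths from theta to alpha (paths whose first edge points into theta):
  P1: theta <- mu -> delta -> alpha
  P2: theta <- mu -> alpha
Condition 1 (no descendant of theta in the set): FAILS — delta is a descendant of theta.
Condition 2 (every backdoor path blocked by {beta, delta}):
  P1: blocked at chain node delta ∈ conditioning set.
  P2: open — no interior node is in the conditioning set.
{beta, delta} does not satisfy the backdoor criterion.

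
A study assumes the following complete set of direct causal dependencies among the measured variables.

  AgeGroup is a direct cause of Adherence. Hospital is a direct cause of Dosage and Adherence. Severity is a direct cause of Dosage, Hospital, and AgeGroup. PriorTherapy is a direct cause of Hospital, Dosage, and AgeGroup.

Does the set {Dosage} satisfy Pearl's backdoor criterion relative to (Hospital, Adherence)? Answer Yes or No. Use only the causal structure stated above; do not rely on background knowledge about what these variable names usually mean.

No

Backdoor paths from Hospital to Adherence (paths whose first edge points into Hospital):
  P1: Hospital <- Severity -> AgeGroup -> Adherence
  P2: Hospital <- Severity -> Dosage <- PriorTherapy -> AgeGroup -> Adherence
  P3: Hospital <- PriorTherapy -> AgeGroup -> Adherence
  P4: Hospital <- PriorTherapy -> Dosage <- Severity -> AgeGroup -> Adherence
Condition 1 (no descendant of Hospital in the set): FAILS — Dosage is a descendant of Hospital.
Condition 2 (every backdoor path blocked by {Dosage}):
  P1: open — no interior node is in the conditioning set.
  P2: open — collider(s) Dosage are conditioned on (or have a conditioned descendant) and no non-collider on the path is in the set.
  P3: open — no interior node is in the conditioning set.
  P4: open — collider(s) Dosage are conditioned on (or have a conditioned descendant) and no non-collider on the path is in the set.
{Dosage} does not satisfy the backdoor criterion.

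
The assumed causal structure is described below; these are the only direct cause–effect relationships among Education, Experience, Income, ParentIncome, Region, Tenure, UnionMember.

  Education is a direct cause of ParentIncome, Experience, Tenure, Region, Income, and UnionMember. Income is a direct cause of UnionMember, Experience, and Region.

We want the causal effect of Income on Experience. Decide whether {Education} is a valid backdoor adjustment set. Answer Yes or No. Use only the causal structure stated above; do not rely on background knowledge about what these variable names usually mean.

Backdoor paths from Income to Experience (paths whose first edge points into Income):
  P1: Income <- Education -> Experience
Condition 1 (no descendant of Income in the set): holds — descendants of Income are {Experience, Region, UnionMember}; none are in {Education}.
Condition 2 (every backdoor path blocked by {Education}):
  P1: blocked at fork node Education ∈ conditioning set.
{Education} satisfies the backdoor criterion.

Yes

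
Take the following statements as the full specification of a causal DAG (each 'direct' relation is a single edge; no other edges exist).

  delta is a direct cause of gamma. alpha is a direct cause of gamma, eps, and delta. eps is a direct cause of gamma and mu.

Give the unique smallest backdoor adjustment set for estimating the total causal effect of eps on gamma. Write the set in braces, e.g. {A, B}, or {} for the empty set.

{alpha}

Variables eligible for adjustment (non-descendants of eps, excluding eps and gamma): {alpha, delta}.
Backdoor paths from eps to gamma:
  P1: eps <- alpha -> delta -> gamma
  P2: eps <- alpha -> gamma
The empty set is not sufficient: P1 (eps <- alpha -> delta -> gamma) has no collider blocking it and no conditioned non-collider, so it is open.
Try {alpha}:
  P1: blocked at fork node alpha ∈ conditioning set.
  P2: blocked at fork node alpha ∈ conditioning set.
{alpha} contains no descendant of eps and blocks every backdoor path.
No other singleton works — e.g. {delta} leaves P2 open — so {alpha} is the unique smallest valid adjustment set.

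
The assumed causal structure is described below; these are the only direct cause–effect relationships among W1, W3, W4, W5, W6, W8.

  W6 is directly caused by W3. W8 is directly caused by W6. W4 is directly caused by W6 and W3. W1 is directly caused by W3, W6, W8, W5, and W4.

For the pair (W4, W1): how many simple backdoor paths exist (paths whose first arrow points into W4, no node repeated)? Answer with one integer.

6

A backdoor path from W4 to W1 is any simple undirected path whose first edge points into W4 (i.e. leaves W4 via a parent).
Parents of W4: {W3, W6}.
Enumerating:
  P1: W4 <- W3 -> W6 -> W8 -> W1
  P2: W4 <- W3 -> W6 -> W1
  P3: W4 <- W3 -> W1
  P4: W4 <- W6 <- W3 -> W1
  P5: W4 <- W6 -> W8 -> W1
  P6: W4 <- W6 -> W1
That exhausts the simple backdoor paths. Count: 6.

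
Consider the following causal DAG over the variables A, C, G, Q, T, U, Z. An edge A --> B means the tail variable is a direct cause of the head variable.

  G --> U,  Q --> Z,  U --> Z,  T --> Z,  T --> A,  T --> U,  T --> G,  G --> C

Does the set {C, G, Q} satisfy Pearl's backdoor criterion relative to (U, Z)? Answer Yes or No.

Backdoor paths from U to Z (paths whose first edge points into U):
  P1: U <- T -> Z
  P2: U <- G <- T -> Z
Condition 1 (no descendant of U in the set): holds — descendants of U are {Z}; none are in {C, G, Q}.
Condition 2 (every backdoor path blocked by {C, G, Q}):
  P1: open — no interior node is in the conditioning set.
  P2: blocked at chain node G ∈ conditioning set.
{C, G, Q} does not satisfy the backdoor criterion.

No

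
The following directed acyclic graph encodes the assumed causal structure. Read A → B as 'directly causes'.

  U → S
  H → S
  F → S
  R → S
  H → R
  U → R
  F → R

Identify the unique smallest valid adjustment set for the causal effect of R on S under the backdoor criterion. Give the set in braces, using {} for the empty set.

Variables eligible for adjustment (non-descendants of R, excluding R and S): {F, H, U}.
Backdoor paths from R to S:
  P1: R <- F -> S
  P2: R <- H -> S
  P3: R <- U -> S
The empty set is not sufficient: P1 (R <- F -> S) has no collider blocking it and no conditioned non-collider, so it is open.
Try {F, H, U}:
  P1: blocked at fork node F ∈ conditioning set.
  P2: blocked at fork node H ∈ conditioning set.
  P3: blocked at fork node U ∈ conditioning set.
{F, H, U} contains no descendant of R and blocks every backdoor path.
Every element of {F, H, U} is needed (dropping F leaves P1 open; dropping H leaves P2 open; dropping U leaves P3 open), so no proper subset is valid.
Among all size-3 subsets of the eligible variables, only {F, H, U} blocks every backdoor path, so it is the unique smallest valid adjustment set.

{F, H, U}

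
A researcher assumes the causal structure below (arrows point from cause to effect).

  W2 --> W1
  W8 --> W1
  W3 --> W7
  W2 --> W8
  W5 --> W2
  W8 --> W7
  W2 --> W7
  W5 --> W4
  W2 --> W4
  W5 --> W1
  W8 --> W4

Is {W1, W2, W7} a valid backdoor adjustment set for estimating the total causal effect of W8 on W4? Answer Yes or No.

Backdoor paths from W8 to W4 (paths whose first edge points into W8):
  P1: W8 <- W2 <- W5 -> W4
  P2: W8 <- W2 -> W1 <- W5 -> W4
  P3: W8 <- W2 -> W4
Condition 1 (no descendant of W8 in the set): FAILS — W1 and W7 are descendants of W8.
Condition 2 (every backdoor path blocked by {W1, W2, W7}):
  P1: blocked at chain node W2 ∈ conditioning set.
  P2: blocked at fork node W2 ∈ conditioning set.
  P3: blocked at fork node W2 ∈ conditioning set.
{W1, W2, W7} does not satisfy the backdoor criterion.

No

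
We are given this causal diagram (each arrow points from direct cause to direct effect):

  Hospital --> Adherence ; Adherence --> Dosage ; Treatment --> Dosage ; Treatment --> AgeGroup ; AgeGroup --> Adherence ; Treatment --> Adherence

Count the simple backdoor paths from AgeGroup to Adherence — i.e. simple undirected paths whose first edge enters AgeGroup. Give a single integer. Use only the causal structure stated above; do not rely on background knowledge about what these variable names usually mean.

2

A backdoor path from AgeGroup to Adherence is any simple undirected path whose first edge points into AgeGroup (i.e. leaves AgeGroup via a parent).
Parents of AgeGroup: {Treatment}.
Enumerating:
  P1: AgeGroup <- Treatment -> Adherence
  P2: AgeGroup <- Treatment -> Dosage <- Adherence
That exhausts the simple backdoor paths. Count: 2.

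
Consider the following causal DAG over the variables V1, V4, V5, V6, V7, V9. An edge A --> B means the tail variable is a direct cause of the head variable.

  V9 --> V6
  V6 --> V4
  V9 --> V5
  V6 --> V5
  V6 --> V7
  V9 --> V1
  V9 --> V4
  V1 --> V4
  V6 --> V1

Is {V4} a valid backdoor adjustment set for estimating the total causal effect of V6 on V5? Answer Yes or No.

No

Backdoor paths from V6 to V5 (paths whose first edge points into V6):
  P1: V6 <- V9 -> V5
Condition 1 (no descendant of V6 in the set): FAILS — V4 is a descendant of V6.
Condition 2 (every backdoor path blocked by {V4}):
  P1: open — no interior node is in the conditioning set.
{V4} does not satisfy the backdoor criterion.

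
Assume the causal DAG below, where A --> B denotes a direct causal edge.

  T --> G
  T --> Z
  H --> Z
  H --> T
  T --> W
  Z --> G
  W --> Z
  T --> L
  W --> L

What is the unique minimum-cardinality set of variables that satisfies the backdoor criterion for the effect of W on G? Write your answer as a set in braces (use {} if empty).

Variables eligible for adjustment (non-descendants of W, excluding W and G): {H, T}.
Backdoor paths from W to G:
  P1: W <- T <- H -> Z -> G
  P2: W <- T -> Z -> G
  P3: W <- T -> G
The empty set is not sufficient: P1 (W <- T <- H -> Z -> G) has no collider blocking it and no conditioned non-collider, so it is open.
Try {T}:
  P1: blocked at chain node T ∈ conditioning set.
  P2: blocked at fork node T ∈ conditioning set.
  P3: blocked at fork node T ∈ conditioning set.
{T} contains no descendant of W and blocks every backdoor path.
No other singleton works — e.g. {H} leaves P2 open — so {T} is the unique smallest valid adjustment set.

{T}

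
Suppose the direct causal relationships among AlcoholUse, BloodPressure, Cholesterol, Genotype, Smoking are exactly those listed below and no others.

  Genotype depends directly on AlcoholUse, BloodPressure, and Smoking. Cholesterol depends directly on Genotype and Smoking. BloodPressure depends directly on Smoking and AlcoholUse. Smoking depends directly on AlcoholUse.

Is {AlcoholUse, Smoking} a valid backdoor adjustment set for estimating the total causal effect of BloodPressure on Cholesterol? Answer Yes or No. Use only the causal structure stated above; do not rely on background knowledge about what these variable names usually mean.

Backdoor paths from BloodPressure to Cholesterol (paths whose first edge points into BloodPressure):
  P1: BloodPressure <- AlcoholUse -> Smoking -> Genotype -> Cholesterol
  P2: BloodPressure <- AlcoholUse -> Smoking -> Cholesterol
  P3: BloodPressure <- AlcoholUse -> Genotype <- Smoking -> Cholesterol
  P4: BloodPressure <- AlcoholUse -> Genotype -> Cholesterol
  P5: BloodPressure <- Smoking <- AlcoholUse -> Genotype -> Cholesterol
  P6: BloodPressure <- Smoking -> Genotype -> Cholesterol
  P7: BloodPressure <- Smoking -> Cholesterol
Condition 1 (no descendant of BloodPressure in the set): holds — descendants of BloodPressure are {Cholesterol, Genotype}; none are in {AlcoholUse, Smoking}.
Condition 2 (every backdoor path blocked by {AlcoholUse, Smoking}):
  P1: blocked at fork node AlcoholUse ∈ conditioning set.
  P2: blocked at fork node AlcoholUse ∈ conditioning set.
  P3: blocked at fork node AlcoholUse ∈ conditioning set.
  P4: blocked at fork node AlcoholUse ∈ conditioning set.
  P5: blocked at chain node Smoking ∈ conditioning set.
  P6: blocked at fork node Smoking ∈ conditioning set.
  P7: blocked at fork node Smoking ∈ conditioning set.
{AlcoholUse, Smoking} satisfies the backdoor criterion.

Yes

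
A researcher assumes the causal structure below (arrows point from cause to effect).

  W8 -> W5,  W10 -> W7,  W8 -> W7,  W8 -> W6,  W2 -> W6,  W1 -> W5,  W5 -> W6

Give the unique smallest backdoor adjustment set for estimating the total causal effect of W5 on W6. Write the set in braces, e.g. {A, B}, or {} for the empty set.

Variables eligible for adjustment (non-descendants of W5, excluding W5 and W6): {W1, W10, W2, W7, W8}.
Backdoor paths from W5 to W6:
  P1: W5 <- W8 -> W6
The empty set is not sufficient: P1 (W5 <- W8 -> W6) has no collider blocking it and no conditioned non-collider, so it is open.
Try {W8}:
  P1: blocked at fork node W8 ∈ conditioning set.
{W8} contains no descendant of W5 and blocks every backdoor path.
No other singleton works — e.g. {W2} leaves P1 open — so {W8} is the unique smallest valid adjustment set.

{W8}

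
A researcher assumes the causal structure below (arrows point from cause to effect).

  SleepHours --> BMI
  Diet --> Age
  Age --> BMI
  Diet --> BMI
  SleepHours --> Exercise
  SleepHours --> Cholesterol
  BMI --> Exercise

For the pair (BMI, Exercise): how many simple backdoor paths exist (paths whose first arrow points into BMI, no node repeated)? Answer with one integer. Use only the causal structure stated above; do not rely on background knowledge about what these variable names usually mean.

A backdoor path from BMI to Exercise is any simple undirected path whose first edge points into BMI (i.e. leaves BMI via a parent).
Parents of BMI: {Age, Diet, SleepHours}.
Enumerating:
  P1: BMI <- SleepHours -> Exercise
That exhausts the simple backdoor paths. Count: 1.

1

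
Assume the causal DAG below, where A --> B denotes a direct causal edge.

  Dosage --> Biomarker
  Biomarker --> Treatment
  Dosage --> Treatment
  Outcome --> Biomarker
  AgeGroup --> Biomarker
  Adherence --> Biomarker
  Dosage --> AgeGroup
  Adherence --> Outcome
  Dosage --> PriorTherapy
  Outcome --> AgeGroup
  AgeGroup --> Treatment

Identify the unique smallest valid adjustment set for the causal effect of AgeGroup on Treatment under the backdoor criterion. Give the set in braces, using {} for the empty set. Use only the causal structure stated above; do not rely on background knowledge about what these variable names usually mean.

Variables eligible for adjustment (non-descendants of AgeGroup, excluding AgeGroup and Treatment): {Adherence, Dosage, Outcome, PriorTherapy}.
Backdoor paths from AgeGroup to Treatment:
  P1: AgeGroup <- Outcome <- Adherence -> Biomarker <- Dosage -> Treatment
  P2: AgeGroup <- Outcome <- Adherence -> Biomarker -> Treatment
  P3: AgeGroup <- Outcome -> Biomarker <- Dosage -> Treatment
  P4: AgeGroup <- Outcome -> Biomarker -> Treatment
  P5: AgeGroup <- Dosage -> Biomarker -> Treatment
  P6: AgeGroup <- Dosage -> Treatment
The empty set is not sufficient: P2 (AgeGroup <- Outcome <- Adherence -> Biomarker -> Treatment) has no collider blocking it and no conditioned non-collider, so it is open.
Try {Dosage, Outcome}:
  P1: blocked at chain node Outcome ∈ conditioning set.
  P2: blocked at chain node Outcome ∈ conditioning set.
  P3: blocked at fork node Outcome ∈ conditioning set.
  P4: blocked at fork node Outcome ∈ conditioning set.
  P5: blocked at fork node Dosage ∈ conditioning set.
  P6: blocked at fork node Dosage ∈ conditioning set.
{Dosage, Outcome} contains no descendant of AgeGroup and blocks every backdoor path.
Every element of {Dosage, Outcome} is needed (dropping Dosage leaves P5 open; dropping Outcome leaves P2 open), so no proper subset is valid.
Among all size-2 subsets of the eligible variables, only {Dosage, Outcome} blocks every backdoor path, so it is the unique smallest valid adjustment set.

{Dosage, Outcome}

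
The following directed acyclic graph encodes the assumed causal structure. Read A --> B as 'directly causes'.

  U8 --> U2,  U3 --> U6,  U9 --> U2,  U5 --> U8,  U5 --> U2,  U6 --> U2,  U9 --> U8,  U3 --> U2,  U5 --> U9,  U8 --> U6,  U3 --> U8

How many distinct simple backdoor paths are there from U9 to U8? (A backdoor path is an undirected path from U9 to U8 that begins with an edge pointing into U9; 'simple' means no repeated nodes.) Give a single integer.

6

A backdoor path from U9 to U8 is any simple undirected path whose first edge points into U9 (i.e. leaves U9 via a parent).
Parents of U9: {U5}.
Enumerating:
  P1: U9 <- U5 -> U8
  P2: U9 <- U5 -> U2 <- U3 -> U8
  P3: U9 <- U5 -> U2 <- U3 -> U6 <- U8
  P4: U9 <- U5 -> U2 <- U8
  P5: U9 <- U5 -> U2 <- U6 <- U3 -> U8
  P6: U9 <- U5 -> U2 <- U6 <- U8
That exhausts the simple backdoor paths. Count: 6.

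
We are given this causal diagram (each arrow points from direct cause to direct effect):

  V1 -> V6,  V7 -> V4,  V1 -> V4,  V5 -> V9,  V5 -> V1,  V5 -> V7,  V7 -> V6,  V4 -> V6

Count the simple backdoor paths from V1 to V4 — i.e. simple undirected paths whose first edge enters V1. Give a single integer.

2

A backdoor path from V1 to V4 is any simple undirected path whose first edge points into V1 (i.e. leaves V1 via a parent).
Parents of V1: {V5}.
Enumerating:
  P1: V1 <- V5 -> V7 -> V4
  P2: V1 <- V5 -> V7 -> V6 <- V4
That exhausts the simple backdoor paths. Count: 2.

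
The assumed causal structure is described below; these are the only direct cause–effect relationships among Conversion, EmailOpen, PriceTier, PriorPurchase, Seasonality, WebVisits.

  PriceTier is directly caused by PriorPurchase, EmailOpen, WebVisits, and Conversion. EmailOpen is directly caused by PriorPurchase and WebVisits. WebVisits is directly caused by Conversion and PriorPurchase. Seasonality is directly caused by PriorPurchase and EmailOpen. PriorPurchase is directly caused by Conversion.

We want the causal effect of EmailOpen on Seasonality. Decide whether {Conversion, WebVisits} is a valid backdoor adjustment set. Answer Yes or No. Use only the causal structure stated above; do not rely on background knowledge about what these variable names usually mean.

Backdoor paths from EmailOpen to Seasonality (paths whose first edge points into EmailOpen):
  P1: EmailOpen <- PriorPurchase -> Seasonality
  P2: EmailOpen <- WebVisits <- Conversion -> PriorPurchase -> Seasonality
  P3: EmailOpen <- WebVisits <- Conversion -> PriceTier <- PriorPurchase -> Seasonality
  P4: EmailOpen <- WebVisits <- PriorPurchase -> Seasonality
  P5: EmailOpen <- WebVisits -> PriceTier <- Conversion -> PriorPurchase -> Seasonality
  P6: EmailOpen <- WebVisits -> PriceTier <- PriorPurchase -> Seasonality
Condition 1 (no descendant of EmailOpen in the set): holds — descendants of EmailOpen are {PriceTier, Seasonality}; none are in {Conversion, WebVisits}.
Condition 2 (every backdoor path blocked by {Conversion, WebVisits}):
  P1: open — no interior node is in the conditioning set.
  P2: blocked at chain node WebVisits ∈ conditioning set.
  P3: blocked at chain node WebVisits ∈ conditioning set.
  P4: blocked at chain node WebVisits ∈ conditioning set.
  P5: blocked at fork node WebVisits ∈ conditioning set.
  P6: blocked at fork node WebVisits ∈ conditioning set.
{Conversion, WebVisits} does not satisfy the backdoor criterion.

No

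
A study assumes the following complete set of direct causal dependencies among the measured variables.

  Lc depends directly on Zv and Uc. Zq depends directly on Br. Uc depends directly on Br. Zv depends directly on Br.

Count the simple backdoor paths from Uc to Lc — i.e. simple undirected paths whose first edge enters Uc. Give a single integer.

1

A backdoor path from Uc to Lc is any simple undirected path whose first edge points into Uc (i.e. leaves Uc via a parent).
Parents of Uc: {Br}.
Enumerating:
  P1: Uc <- Br -> Zv -> Lc
That exhausts the simple backdoor paths. Count: 1.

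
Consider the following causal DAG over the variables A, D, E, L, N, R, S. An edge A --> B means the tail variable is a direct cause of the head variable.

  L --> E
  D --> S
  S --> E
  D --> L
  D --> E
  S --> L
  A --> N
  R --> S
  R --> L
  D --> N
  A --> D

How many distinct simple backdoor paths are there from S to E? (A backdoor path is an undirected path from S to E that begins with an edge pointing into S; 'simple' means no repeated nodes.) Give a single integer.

4

A backdoor path from S to E is any simple undirected path whose first edge points into S (i.e. leaves S via a parent).
Parents of S: {D, R}.
Enumerating:
  P1: S <- R -> L <- D -> E
  P2: S <- R -> L -> E
  P3: S <- D -> L -> E
  P4: S <- D -> E
That exhausts the simple backdoor paths. Count: 4.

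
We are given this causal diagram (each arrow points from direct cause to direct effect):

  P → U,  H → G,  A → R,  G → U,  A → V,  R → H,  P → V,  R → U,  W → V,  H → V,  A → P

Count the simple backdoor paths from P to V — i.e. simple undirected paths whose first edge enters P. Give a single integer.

3

A backdoor path from P to V is any simple undirected path whose first edge points into P (i.e. leaves P via a parent).
Parents of P: {A}.
Enumerating:
  P1: P <- A -> R -> H -> V
  P2: P <- A -> R -> U <- G <- H -> V
  P3: P <- A -> V
That exhausts the simple backdoor paths. Count: 3.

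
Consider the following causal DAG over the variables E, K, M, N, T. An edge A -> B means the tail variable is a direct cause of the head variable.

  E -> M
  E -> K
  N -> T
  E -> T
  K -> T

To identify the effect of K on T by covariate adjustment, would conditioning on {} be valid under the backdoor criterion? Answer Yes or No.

Backdoor paths from K to T (paths whose first edge points into K):
  P1: K <- E -> T
Condition 1 (no descendant of K in the set): holds — descendants of K are {T}; none are in {}.
Condition 2 (every backdoor path blocked by {}):
  P1: open — no interior node is in the conditioning set.
{} does not satisfy the backdoor criterion.

No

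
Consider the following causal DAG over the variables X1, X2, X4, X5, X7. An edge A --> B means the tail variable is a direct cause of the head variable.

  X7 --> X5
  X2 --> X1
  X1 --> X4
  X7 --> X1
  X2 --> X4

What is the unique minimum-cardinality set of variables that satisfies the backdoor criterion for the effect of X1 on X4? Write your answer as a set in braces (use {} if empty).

{X2}

Variables eligible for adjustment (non-descendants of X1, excluding X1 and X4): {X2, X5, X7}.
Backdoor paths from X1 to X4:
  P1: X1 <- X2 -> X4
The empty set is not sufficient: P1 (X1 <- X2 -> X4) has no collider blocking it and no conditioned non-collider, so it is open.
Try {X2}:
  P1: blocked at fork node X2 ∈ conditioning set.
{X2} contains no descendant of X1 and blocks every backdoor path.
No other singleton works — e.g. {X7} leaves P1 open — so {X2} is the unique smallest valid adjustment set.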